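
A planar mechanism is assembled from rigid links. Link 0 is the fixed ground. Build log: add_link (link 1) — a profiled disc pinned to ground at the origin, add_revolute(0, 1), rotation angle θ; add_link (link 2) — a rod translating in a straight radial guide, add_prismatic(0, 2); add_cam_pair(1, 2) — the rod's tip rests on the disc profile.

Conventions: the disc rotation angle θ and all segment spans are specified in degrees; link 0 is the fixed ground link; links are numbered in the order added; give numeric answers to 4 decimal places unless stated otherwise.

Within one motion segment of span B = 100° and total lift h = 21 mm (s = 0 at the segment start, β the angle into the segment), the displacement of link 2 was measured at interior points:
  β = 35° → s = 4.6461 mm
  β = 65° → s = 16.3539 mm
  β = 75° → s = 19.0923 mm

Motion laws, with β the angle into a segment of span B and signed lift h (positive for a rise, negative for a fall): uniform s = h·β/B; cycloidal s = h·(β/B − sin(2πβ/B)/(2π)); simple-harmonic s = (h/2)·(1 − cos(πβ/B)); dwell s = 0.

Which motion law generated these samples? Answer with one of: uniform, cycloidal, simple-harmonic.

candidates at β/B = r: uniform s = h·r (linear in β); cycloidal s = h·(r − sin(2πr)/(2π)); simple-harmonic s = (h/2)(1 − cos(πr))
β=35°: printed 4.6461 | uniform 7.3500, cycloidal 4.6461, simple-harmonic 5.7331
β=65°: printed 16.3539 | uniform 13.6500, cycloidal 16.3539, simple-harmonic 15.2669
β=75°: printed 19.0923 | uniform 15.7500, cycloidal 19.0923, simple-harmonic 17.9246
only one law matches every sample → cycloidal

cycloidal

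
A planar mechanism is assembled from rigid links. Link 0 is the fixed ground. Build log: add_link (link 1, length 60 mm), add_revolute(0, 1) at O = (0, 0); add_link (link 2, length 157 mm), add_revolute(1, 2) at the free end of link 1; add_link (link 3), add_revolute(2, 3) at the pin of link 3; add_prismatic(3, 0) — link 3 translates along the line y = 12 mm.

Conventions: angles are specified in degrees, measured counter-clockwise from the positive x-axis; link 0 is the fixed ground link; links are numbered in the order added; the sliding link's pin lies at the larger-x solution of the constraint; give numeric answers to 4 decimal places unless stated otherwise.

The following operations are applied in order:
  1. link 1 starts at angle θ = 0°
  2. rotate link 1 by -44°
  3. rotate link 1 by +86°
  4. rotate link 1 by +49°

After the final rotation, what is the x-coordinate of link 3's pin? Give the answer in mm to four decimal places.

geometry: r = 60 mm, L = 157 mm, e = 12 mm; θ starts at 0°
rotate link 1 by -44°: θ ← 0° -44° = -44°
rotate link 1 by +86°: θ ← -44° +86° = 42°
rotate link 1 by +49°: θ ← 42° +49° = 91°
crank pin P = (r cos θ, r sin θ) = (-1.047144, 59.990862)
h = r sin θ − e = 59.990862 − 12 = 47.990862
x = r cos θ + √(L² − h²) = -1.047144 + 149.485375 = 148.438230

148.4382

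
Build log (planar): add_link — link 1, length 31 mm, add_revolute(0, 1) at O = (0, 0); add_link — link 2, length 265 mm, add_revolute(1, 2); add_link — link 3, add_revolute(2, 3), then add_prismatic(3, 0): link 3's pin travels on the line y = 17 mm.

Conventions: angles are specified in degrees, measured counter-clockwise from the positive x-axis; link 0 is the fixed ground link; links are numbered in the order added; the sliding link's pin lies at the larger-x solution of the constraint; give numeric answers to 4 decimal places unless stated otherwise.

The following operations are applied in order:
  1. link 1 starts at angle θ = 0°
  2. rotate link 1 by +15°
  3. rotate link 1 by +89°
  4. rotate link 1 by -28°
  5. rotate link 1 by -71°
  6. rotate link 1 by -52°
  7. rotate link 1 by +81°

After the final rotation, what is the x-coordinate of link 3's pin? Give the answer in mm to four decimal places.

geometry: r = 31 mm, L = 265 mm, e = 17 mm; θ starts at 0°
rotate link 1 by +15°: θ ← 0° +15° = 15°
rotate link 1 by +89°: θ ← 15° +89° = 104°
rotate link 1 by -28°: θ ← 104° -28° = 76°
rotate link 1 by -71°: θ ← 76° -71° = 5°
rotate link 1 by -52°: θ ← 5° -52° = -47°
rotate link 1 by +81°: θ ← -47° +81° = 34°
crank pin P = (r cos θ, r sin θ) = (25.700165, 17.334980)
h = r sin θ − e = 17.334980 − 17 = 0.334980
x = r cos θ + √(L² − h²) = 25.700165 + 264.999788 = 290.699953

290.7000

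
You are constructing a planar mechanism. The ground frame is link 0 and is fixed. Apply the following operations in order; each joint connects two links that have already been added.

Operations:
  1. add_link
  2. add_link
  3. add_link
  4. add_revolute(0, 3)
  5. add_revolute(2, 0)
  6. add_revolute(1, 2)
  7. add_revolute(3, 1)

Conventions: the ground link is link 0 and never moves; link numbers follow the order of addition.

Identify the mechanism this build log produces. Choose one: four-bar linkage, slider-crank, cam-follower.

links: 4 (incl. ground); joints: 4 revolute, 0 prismatic, 0 higher (cam) pair, forming one closed loop
4 links in a single 4R loop → four-bar linkage

four-bar linkage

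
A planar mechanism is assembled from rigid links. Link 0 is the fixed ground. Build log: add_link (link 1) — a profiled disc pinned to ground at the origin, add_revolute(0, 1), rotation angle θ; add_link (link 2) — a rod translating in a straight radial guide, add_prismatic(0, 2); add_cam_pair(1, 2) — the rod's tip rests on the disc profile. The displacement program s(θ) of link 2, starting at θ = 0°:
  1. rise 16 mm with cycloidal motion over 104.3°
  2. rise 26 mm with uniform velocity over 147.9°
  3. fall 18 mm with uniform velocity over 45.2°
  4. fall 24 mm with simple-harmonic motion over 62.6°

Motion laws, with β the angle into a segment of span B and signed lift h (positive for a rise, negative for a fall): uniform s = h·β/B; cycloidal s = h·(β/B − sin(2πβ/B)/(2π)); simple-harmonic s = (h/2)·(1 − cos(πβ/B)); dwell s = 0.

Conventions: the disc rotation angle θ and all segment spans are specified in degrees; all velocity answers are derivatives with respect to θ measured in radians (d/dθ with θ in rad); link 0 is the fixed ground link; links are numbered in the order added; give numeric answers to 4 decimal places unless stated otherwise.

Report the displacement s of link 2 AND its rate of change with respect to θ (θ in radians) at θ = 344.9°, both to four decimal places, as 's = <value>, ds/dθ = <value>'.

seg 1 [0°–104.3°] cycloidal, h=16: full span → s += 16 → s = 16.0000
seg 2 [104.3°–252.2°] uniform, h=26: full span → s += 26 → s = 42.0000
seg 3 [252.2°–297.4°] uniform, h=-18: full span → s += -18 → s = 24.0000
seg 4 [297.4°–360°] simple-harmonic, h=-24: θ=344.9° here. β=47.5, B=62.6. -24/2·(1 − cos(π·0.7588)) = -20.7162 → s = 3.2838
velocity in seg [297.4°–360°] (simple-harmonic), θ in radians: β = 47.5° = 0.8290 rad, B = 62.6° = 1.0926 rad; ds/dθ = (πh/(2B)) sin(πβ/B) = (π·(-24)/(2·1.0926)) sin(π·0.7588) = -23.715919 mm/rad

s = 3.2838, ds/dθ = -23.7159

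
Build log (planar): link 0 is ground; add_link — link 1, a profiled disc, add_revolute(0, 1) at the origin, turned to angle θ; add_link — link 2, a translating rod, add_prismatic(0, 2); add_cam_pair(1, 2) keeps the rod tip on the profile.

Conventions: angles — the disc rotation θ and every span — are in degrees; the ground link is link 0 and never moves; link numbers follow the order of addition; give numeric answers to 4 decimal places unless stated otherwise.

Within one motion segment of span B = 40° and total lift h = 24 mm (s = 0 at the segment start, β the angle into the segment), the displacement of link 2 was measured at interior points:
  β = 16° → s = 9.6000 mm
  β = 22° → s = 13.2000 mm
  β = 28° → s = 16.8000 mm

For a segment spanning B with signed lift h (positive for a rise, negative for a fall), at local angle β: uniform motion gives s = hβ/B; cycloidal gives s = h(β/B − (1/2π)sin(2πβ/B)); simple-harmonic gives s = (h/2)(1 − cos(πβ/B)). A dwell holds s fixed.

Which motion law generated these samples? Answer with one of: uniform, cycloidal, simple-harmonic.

candidates at β/B = r: uniform s = h·r (linear in β); cycloidal s = h·(r − sin(2πr)/(2π)); simple-harmonic s = (h/2)(1 − cos(πr))
β=16°: printed 9.6000 | uniform 9.6000, cycloidal 7.3548, simple-harmonic 8.2918
β=22°: printed 13.2000 | uniform 13.2000, cycloidal 14.3804, simple-harmonic 13.8772
β=28°: printed 16.8000 | uniform 16.8000, cycloidal 20.4328, simple-harmonic 19.0534
only one law matches every sample → uniform

uniform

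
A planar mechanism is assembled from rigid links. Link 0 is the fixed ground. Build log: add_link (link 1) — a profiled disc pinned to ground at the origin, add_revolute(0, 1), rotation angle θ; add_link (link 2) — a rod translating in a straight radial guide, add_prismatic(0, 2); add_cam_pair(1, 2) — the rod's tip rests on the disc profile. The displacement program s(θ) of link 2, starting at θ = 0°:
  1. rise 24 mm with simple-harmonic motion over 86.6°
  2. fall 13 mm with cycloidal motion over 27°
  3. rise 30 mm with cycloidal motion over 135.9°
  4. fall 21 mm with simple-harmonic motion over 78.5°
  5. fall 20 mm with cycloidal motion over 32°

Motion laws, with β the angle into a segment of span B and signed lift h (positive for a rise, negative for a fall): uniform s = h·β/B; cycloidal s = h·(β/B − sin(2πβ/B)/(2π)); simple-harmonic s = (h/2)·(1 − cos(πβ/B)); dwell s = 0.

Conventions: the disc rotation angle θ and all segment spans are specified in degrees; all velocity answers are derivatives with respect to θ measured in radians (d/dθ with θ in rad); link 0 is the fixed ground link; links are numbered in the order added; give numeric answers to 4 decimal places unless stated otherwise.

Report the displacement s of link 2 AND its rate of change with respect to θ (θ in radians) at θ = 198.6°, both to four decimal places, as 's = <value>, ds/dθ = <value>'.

seg 1 [0°–86.6°] simple-harmonic, h=24: full span → s += 24 → s = 24.0000
seg 2 [86.6°–113.6°] cycloidal, h=-13: full span → s += -13 → s = 11.0000
seg 3 [113.6°–249.5°] cycloidal, h=30: θ=198.6° here. β=85, B=135.9. 30·(0.6255 − sin(2π·0.6255)/(2π)) = 22.1497 → s = 33.1497
velocity in seg [113.6°–249.5°] (cycloidal), θ in radians: β = 85° = 1.4835 rad, B = 135.9° = 2.3719 rad; ds/dθ = (h/B)(1 − cos(2πβ/B)) = (30/2.3719)(1 − cos(2π·0.6255)) = 21.565734 mm/rad

s = 33.1497, ds/dθ = 21.5657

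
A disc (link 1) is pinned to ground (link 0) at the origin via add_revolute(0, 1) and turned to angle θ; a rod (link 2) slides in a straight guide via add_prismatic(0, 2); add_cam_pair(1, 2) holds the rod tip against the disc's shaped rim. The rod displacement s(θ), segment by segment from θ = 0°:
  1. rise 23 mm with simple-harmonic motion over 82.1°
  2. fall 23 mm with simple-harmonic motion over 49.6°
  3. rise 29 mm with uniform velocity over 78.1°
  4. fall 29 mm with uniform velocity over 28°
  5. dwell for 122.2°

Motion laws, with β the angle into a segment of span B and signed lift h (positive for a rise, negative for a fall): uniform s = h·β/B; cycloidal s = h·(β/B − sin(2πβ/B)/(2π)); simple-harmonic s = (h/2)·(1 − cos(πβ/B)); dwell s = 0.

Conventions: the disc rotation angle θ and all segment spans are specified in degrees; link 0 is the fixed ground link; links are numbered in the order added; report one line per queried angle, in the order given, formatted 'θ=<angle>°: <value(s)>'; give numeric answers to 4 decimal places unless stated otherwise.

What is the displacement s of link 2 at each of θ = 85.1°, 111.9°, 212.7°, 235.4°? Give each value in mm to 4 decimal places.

segment 1 (0° to 82.1°, simple-harmonic, h = 23) is passed completely: s = 0.0000 + (23) = 23.0000
θ = 85.1° falls in segment 2 (82.1° to 131.7°, simple-harmonic, h = -23): β = 85.1 − 82.1 = 3°, B = 49.6°; Δs = -23/2·(1 − cos(π·0.0605)) = -0.2070; s = 23.0000 − 0.2070 = 22.7930
θ = 111.9° falls in segment 2 (82.1° to 131.7°, simple-harmonic, h = -23): β = 111.9 − 82.1 = 29.8°, B = 49.6°; Δs = -23/2·(1 − cos(π·0.6008)) = -15.0814; s = 23.0000 − 15.0814 = 7.9186
segment 2 (82.1° to 131.7°, simple-harmonic, h = -23) is passed completely: s = 23.0000 + (-23) = 0.0000
segment 3 (131.7° to 209.8°, uniform, h = 29) is passed completely: s = 0.0000 + (29) = 29.0000
θ = 212.7° falls in segment 4 (209.8° to 237.8°, uniform, h = -29): β = 212.7 − 209.8 = 2.9°, B = 28°; Δs = -29·2.9/28 = -3.0036; s = 29.0000 − 3.0036 = 25.9964
θ = 235.4° falls in segment 4 (209.8° to 237.8°, uniform, h = -29): β = 235.4 − 209.8 = 25.6°, B = 28°; Δs = -29·25.6/28 = -26.5143; s = 29.0000 − 26.5143 = 2.4857

θ=85.1°: 22.7930
θ=111.9°: 7.9186
θ=212.7°: 25.9964
θ=235.4°: 2.4857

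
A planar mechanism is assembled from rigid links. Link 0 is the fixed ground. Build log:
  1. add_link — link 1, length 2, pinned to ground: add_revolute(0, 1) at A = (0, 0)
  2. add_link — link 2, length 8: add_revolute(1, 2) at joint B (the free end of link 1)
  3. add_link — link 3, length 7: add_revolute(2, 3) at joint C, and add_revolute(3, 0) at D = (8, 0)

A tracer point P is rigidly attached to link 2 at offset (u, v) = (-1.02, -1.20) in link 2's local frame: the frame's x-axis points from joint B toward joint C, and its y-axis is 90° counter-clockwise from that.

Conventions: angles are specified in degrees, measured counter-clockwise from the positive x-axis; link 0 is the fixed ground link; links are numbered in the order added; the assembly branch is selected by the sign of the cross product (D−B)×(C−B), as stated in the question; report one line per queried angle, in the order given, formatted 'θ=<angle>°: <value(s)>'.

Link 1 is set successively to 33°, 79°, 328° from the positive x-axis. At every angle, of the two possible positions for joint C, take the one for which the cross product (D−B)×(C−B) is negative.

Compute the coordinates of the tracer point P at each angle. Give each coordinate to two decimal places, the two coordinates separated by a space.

A=(0,0), D=(8.00,0)
θ=33°: B = A + 2.00·(cos33°, sin33°) = (1.6773, 1.0893)
θ=33°: |BD| = 6.4158
θ=33°: circle(B,8.00) ∩ circle(D,7.00): a=4.3769, h=6.6965
θ=33°:   candidates: C₊=(7.1276,6.9454) cross=42.963; C₋=(4.8538,-6.2531) cross=-42.963
θ=33°:   branch - wants cross < 0 → take C=(4.8538,-6.2531) (cross=-42.963)
θ=33°: ex = (C−B)/|BC| = (0.3971,-0.9178); ey = (0.9178,0.3971)
θ=33°: P = B + -1.02·ex + -1.20·ey = (0.1710,1.5490)
θ=79°: B = A + 2.00·(cos79°, sin79°) = (0.3816, 1.9633)
θ=79°: |BD| = 7.8673
θ=79°: circle(B,8.00) ∩ circle(D,7.00): a=4.8870, h=6.3339
θ=79°:   candidates: C₊=(6.6946,6.8772) cross=49.830; C₋=(3.5334,-5.3897) cross=-49.830
θ=79°:   branch - wants cross < 0 → take C=(3.5334,-5.3897) (cross=-49.830)
θ=79°: ex = (C−B)/|BC| = (0.3940,-0.9191); ey = (0.9191,0.3940)
θ=79°: P = B + -1.02·ex + -1.20·ey = (-1.1232,2.4280)
θ=328°: B = A + 2.00·(cos328°, sin328°) = (1.6961, -1.0598)
θ=328°: |BD| = 6.3924
θ=328°: circle(B,8.00) ∩ circle(D,7.00): a=4.3695, h=6.7013
θ=328°:   candidates: C₊=(4.8940,6.2732) cross=42.837; C₋=(7.1161,-6.9440) cross=-42.837
θ=328°:   branch - wants cross < 0 → take C=(7.1161,-6.9440) (cross=-42.837)
θ=328°: ex = (C−B)/|BC| = (0.6775,-0.7355); ey = (0.7355,0.6775)
θ=328°: P = B + -1.02·ex + -1.20·ey = (0.1224,-1.1226)

θ=33°: 0.17 1.55
θ=79°: -1.12 2.43
θ=328°: 0.12 -1.12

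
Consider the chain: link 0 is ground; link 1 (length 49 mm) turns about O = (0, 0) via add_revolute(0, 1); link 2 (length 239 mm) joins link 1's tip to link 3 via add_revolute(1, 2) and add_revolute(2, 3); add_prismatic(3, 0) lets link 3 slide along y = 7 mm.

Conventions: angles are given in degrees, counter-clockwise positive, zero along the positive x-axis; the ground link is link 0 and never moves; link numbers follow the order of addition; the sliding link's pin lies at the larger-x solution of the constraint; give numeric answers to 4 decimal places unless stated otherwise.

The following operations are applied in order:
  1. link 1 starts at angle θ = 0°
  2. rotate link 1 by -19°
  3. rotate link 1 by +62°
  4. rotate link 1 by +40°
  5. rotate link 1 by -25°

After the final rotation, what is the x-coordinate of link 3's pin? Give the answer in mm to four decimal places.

geometry: r = 49 mm, L = 239 mm, e = 7 mm; θ starts at 0°
rotate link 1 by -19°: θ ← 0° -19° = -19°
rotate link 1 by +62°: θ ← -19° +62° = 43°
rotate link 1 by +40°: θ ← 43° +40° = 83°
rotate link 1 by -25°: θ ← 83° -25° = 58°
crank pin P = (r cos θ, r sin θ) = (25.966044, 41.554357)
h = r sin θ − e = 41.554357 − 7 = 34.554357
x = r cos θ + √(L² − h²) = 25.966044 + 236.488893 = 262.454937

262.4549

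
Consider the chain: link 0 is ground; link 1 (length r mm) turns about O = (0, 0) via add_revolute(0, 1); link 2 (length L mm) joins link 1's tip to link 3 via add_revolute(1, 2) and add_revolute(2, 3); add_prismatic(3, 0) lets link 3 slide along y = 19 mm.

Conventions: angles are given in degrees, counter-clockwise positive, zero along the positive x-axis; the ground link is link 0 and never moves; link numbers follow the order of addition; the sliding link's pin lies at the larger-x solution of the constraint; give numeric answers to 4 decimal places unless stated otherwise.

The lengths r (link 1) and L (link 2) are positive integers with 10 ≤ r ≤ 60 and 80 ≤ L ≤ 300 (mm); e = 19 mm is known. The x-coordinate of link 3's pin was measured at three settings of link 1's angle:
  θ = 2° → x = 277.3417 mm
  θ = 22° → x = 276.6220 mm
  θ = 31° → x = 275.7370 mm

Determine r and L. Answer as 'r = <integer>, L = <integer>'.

constraint per measurement: (x − r cos θ)² + (r sin θ − e)² = L²
subtracting the θ₁ and θ₂ equations cancels the r² and L² terms:
r = (x₁² − x₂²) / (2[(x₁cos θ₁ + e sin θ₁) − (x₂cos θ₂ + e sin θ₂)]) = 14.0000 → r = 14
L² = (x₁ − r cos θ₁)² + (r sin θ₁ − e)² = 69696.0150 → L = 264.0000 → L = 264
check at θ₃=31°: x = 275.7370 (printed 275.7370) ✓

r = 14, L = 264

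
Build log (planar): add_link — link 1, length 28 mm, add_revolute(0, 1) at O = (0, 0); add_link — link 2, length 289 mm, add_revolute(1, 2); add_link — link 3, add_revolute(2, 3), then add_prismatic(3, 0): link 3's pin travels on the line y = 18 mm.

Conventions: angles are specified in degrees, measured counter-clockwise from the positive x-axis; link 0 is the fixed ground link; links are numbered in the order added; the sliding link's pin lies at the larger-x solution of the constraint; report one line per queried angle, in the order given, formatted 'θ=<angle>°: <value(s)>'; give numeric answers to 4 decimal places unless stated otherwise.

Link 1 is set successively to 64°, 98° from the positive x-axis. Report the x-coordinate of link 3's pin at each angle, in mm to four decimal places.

geometry: r = 28 mm, L = 289 mm, e = 18 mm
θ=64°: crank pin P = (r cos θ, r sin θ) = (12.274392, 25.166233)
θ=64°: h = r sin θ − e = 25.166233 − 18 = 7.166233
θ=64°: x = r cos θ + √(L² − h²) = 12.274392 + 288.911137 = 301.185529
θ=98°: crank pin P = (r cos θ, r sin θ) = (-3.896847, 27.727506)
θ=98°: h = r sin θ − e = 27.727506 − 18 = 9.727506
θ=98°: x = r cos θ + √(L² − h²) = -3.896847 + 288.836244 = 284.939397

θ=64°: 301.1855
θ=98°: 284.9394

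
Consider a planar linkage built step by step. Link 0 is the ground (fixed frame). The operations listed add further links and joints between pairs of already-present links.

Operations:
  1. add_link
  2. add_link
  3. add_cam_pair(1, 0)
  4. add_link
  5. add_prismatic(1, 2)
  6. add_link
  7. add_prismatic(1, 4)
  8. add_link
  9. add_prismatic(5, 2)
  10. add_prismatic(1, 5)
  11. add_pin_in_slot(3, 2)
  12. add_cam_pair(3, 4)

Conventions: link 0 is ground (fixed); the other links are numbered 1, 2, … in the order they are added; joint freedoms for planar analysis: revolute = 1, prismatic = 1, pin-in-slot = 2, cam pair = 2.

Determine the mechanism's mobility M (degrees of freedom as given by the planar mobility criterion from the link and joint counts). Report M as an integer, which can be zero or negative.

(L,J1,J2)=(1,0,0); link0 fixed
link1: (2,0,0)
link2: (3,0,0)
C 1-0 [J2]: (3,0,1)
link3: (4,0,1)
P 1-2 [J1]: (4,1,1)
link4: (5,1,1)
P 1-4 [J1]: (5,2,1)
link5: (6,2,1)
P 5-2 [J1]: (6,3,1)
P 1-5 [J1]: (6,4,1)
PS 3-2 [J2]: (6,4,2)
C 3-4 [J2]: (6,4,3)
Grübler: 3·5 − 2·4 − 3 = 4

M = 4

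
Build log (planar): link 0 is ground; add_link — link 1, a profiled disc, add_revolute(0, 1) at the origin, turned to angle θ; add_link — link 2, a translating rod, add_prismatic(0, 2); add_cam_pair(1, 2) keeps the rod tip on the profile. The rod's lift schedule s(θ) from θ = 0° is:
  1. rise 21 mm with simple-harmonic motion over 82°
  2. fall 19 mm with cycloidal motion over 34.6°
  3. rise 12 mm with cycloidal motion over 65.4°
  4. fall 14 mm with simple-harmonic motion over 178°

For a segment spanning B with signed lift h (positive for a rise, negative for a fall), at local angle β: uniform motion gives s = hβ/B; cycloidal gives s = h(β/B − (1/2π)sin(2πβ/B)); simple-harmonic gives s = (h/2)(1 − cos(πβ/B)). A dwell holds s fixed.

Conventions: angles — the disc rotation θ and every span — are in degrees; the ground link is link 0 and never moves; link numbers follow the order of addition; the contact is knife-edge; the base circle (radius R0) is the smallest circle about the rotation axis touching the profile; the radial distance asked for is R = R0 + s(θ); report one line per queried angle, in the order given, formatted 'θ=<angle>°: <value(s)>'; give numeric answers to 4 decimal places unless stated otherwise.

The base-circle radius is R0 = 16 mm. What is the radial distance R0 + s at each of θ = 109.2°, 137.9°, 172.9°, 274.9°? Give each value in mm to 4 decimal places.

seg 1 [0°–82°] simple-harmonic, h=21: full span → s += 21 → s = 21.0000
seg 2 [82°–116.6°] cycloidal, h=-19: θ=109.2° here. β=27.2, B=34.6. -19·(0.7861 − sin(2π·0.7861)/(2π)) = -17.8828 → s = 3.1172
seg 2 [82°–116.6°] cycloidal, h=-19: full span → s += -19 → s = 2.0000
seg 3 [116.6°–182°] cycloidal, h=12: θ=137.9° here. β=21.3, B=65.4. 12·(0.3257 − sin(2π·0.3257)/(2π)) = 2.2103 → s = 4.2103
seg 3 [116.6°–182°] cycloidal, h=12: θ=172.9° here. β=56.3, B=65.4. 12·(0.8609 − sin(2π·0.8609)/(2π)) = 11.7953 → s = 13.7953
seg 3 [116.6°–182°] cycloidal, h=12: full span → s += 12 → s = 14.0000
seg 4 [182°–360°] simple-harmonic, h=-14: θ=274.9° here. β=92.9, B=178. -14/2·(1 − cos(π·0.5219)) = -7.4814 → s = 6.5186
θ=109.2°: R = R0 + s = 16 + 3.1172 = 19.1172
θ=137.9°: R = R0 + s = 16 + 4.2103 = 20.2103
θ=172.9°: R = R0 + s = 16 + 13.7953 = 29.7953
θ=274.9°: R = R0 + s = 16 + 6.5186 = 22.5186

θ=109.2°: 19.1172
θ=137.9°: 20.2103
θ=172.9°: 29.7953
θ=274.9°: 22.5186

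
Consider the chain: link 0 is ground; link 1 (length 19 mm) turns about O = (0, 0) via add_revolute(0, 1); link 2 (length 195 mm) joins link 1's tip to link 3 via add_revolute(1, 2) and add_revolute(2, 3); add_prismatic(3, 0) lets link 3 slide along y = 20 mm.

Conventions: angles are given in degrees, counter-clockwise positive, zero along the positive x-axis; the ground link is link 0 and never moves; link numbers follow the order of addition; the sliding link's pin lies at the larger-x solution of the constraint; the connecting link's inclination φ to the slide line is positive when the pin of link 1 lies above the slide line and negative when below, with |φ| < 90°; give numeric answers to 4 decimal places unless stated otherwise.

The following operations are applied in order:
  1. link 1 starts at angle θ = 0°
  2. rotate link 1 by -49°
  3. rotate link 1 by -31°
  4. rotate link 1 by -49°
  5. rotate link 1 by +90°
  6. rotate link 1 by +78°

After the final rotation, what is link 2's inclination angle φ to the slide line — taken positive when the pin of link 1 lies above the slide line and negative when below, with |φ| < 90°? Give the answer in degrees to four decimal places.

geometry: r = 19 mm, L = 195 mm, e = 20 mm; θ starts at 0°
rotate link 1 by -49°: θ ← 0° -49° = -49°
rotate link 1 by -31°: θ ← -49° -31° = -80°
rotate link 1 by -49°: θ ← -80° -49° = -129°
rotate link 1 by +90°: θ ← -129° +90° = -39°
rotate link 1 by +78°: θ ← -39° +78° = 39°
h = r sin θ − e = 11.957087 − 20 = -8.042913
sin φ = h / L = -8.042913 / 195 = -0.04124571
φ = arcsin(-0.04124571) = -2.363875°

-2.3639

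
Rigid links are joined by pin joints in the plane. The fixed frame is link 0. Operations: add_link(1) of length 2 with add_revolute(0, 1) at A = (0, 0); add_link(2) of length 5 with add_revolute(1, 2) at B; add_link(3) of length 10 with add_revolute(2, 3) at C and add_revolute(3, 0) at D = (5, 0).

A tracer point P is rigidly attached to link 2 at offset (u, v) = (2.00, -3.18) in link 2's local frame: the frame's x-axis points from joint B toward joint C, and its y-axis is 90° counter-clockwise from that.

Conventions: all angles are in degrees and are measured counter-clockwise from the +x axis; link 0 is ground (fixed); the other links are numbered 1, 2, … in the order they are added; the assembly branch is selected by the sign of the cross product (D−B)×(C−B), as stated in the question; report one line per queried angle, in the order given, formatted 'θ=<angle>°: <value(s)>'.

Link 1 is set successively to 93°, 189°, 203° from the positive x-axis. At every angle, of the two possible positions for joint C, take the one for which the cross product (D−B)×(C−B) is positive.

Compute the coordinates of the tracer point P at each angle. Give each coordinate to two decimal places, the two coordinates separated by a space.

A=(0,0), D=(5.00,0)
θ=93°: B = A + 2.00·(cos93°, sin93°) = (-0.1047, 1.9973)
θ=93°: |BD| = 5.4815
θ=93°: circle(B,5.00) ∩ circle(D,10.00): a=-4.1005, h=2.8612
θ=93°:   candidates: C₊=(-2.8808,6.1558) cross=15.683; C₋=(-4.9658,0.8269) cross=-15.683
θ=93°:   branch + wants cross > 0 → take C=(-2.8808,6.1558) (cross=15.683)
θ=93°: ex = (C−B)/|BC| = (-0.5552,0.8317); ey = (-0.8317,-0.5552)
θ=93°: P = B + 2.00·ex + -3.18·ey = (1.4297,5.4263)
θ=189°: B = A + 2.00·(cos189°, sin189°) = (-1.9754, -0.3129)
θ=189°: |BD| = 6.9824
θ=189°: circle(B,5.00) ∩ circle(D,10.00): a=-1.8795, h=4.6333
θ=189°:   candidates: C₊=(-4.0606,4.2316) cross=32.352; C₋=(-3.6453,-5.0257) cross=-32.352
θ=189°:   branch + wants cross > 0 → take C=(-4.0606,4.2316) (cross=32.352)
θ=189°: ex = (C−B)/|BC| = (-0.4170,0.9089); ey = (-0.9089,-0.4170)
θ=189°: P = B + 2.00·ex + -3.18·ey = (0.0808,2.8311)
θ=203°: B = A + 2.00·(cos203°, sin203°) = (-1.8410, -0.7815)
θ=203°: |BD| = 6.8855
θ=203°: circle(B,5.00) ∩ circle(D,10.00): a=-2.0035, h=4.5811
θ=203°:   candidates: C₊=(-4.3515,3.5426) cross=31.543; C₋=(-3.3116,-5.5603) cross=-31.543
θ=203°:   branch + wants cross > 0 → take C=(-4.3515,3.5426) (cross=31.543)
θ=203°: ex = (C−B)/|BC| = (-0.5021,0.8648); ey = (-0.8648,-0.5021)
θ=203°: P = B + 2.00·ex + -3.18·ey = (-0.0951,2.5448)

θ=93°: 1.43 5.43
θ=189°: 0.08 2.83
θ=203°: -0.10 2.54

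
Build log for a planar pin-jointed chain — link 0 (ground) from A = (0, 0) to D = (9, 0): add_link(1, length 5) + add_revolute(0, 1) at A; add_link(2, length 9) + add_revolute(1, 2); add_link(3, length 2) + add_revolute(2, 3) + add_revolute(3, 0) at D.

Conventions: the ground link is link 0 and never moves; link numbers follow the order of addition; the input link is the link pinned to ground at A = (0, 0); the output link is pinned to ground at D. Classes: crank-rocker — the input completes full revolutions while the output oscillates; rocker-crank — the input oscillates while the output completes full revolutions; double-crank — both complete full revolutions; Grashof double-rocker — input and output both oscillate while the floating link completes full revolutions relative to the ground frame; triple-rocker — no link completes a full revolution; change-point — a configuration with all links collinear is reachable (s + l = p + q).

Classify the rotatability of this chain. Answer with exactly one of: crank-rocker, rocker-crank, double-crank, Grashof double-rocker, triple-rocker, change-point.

lengths: ground=9, input=5, coupler=9, output=2
sorted: s=2 (shortest), l=9 (longest), p+q=14
s + l = 11 vs p + q = 14
s + l < p + q (Grashof) with shortest = output link → rocker-crank

rocker-crank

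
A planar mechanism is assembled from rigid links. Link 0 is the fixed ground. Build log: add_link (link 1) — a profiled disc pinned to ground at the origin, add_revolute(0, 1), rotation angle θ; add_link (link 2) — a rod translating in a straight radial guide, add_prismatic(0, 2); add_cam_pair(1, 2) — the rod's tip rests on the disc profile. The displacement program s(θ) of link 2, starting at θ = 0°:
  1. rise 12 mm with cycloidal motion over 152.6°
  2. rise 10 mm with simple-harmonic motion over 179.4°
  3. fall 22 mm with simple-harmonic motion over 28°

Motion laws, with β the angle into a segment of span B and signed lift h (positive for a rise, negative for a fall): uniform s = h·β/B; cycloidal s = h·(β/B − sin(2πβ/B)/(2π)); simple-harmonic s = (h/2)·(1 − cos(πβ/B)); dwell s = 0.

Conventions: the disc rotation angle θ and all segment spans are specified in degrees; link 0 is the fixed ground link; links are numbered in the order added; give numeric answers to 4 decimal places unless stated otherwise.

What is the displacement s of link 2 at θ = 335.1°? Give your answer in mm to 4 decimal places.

seg 1 [0°–152.6°] cycloidal, h=12: full span → s += 12 → s = 12.0000
seg 2 [152.6°–332°] simple-harmonic, h=10: full span → s += 10 → s = 22.0000
seg 3 [332°–360°] simple-harmonic, h=-22: θ=335.1° here. β=3.1, B=28. -22/2·(1 − cos(π·0.1107)) = -0.6587 → s = 21.3413

21.3413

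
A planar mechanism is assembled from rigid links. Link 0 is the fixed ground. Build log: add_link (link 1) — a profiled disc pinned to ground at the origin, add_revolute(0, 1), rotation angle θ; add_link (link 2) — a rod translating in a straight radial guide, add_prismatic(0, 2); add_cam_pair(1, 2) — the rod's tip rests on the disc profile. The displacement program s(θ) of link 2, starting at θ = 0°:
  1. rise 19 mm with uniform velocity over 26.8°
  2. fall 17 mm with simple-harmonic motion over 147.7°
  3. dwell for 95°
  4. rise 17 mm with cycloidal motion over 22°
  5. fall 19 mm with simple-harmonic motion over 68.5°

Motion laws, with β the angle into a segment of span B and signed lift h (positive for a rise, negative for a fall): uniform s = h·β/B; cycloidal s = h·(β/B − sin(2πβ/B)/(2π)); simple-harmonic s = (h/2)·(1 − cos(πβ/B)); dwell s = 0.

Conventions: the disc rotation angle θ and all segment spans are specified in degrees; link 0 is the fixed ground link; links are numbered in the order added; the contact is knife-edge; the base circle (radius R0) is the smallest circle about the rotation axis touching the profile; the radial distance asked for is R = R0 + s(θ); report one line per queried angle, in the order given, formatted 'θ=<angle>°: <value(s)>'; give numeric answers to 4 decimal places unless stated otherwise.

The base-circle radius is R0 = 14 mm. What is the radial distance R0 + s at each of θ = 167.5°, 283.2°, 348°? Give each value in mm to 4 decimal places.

seg 1 [0°–26.8°] uniform, h=19: full span → s += 19 → s = 19.0000
seg 2 [26.8°–174.5°] simple-harmonic, h=-17: θ=167.5° here. β=140.7, B=147.7. -17/2·(1 − cos(π·0.9526)) = -16.9060 → s = 2.0940
seg 2 [26.8°–174.5°] simple-harmonic, h=-17: full span → s += -17 → s = 2.0000
seg 3 [174.5°–269.5°] dwell: s stays 2.0000
seg 4 [269.5°–291.5°] cycloidal, h=17: θ=283.2° here. β=13.7, B=22. 17·(0.6227 − sin(2π·0.6227)/(2π)) = 12.4720 → s = 14.4720
seg 4 [269.5°–291.5°] cycloidal, h=17: full span → s += 17 → s = 19.0000
seg 5 [291.5°–360°] simple-harmonic, h=-19: θ=348° here. β=56.5, B=68.5. -19/2·(1 − cos(π·0.8248)) = -17.5972 → s = 1.4028
θ=167.5°: R = R0 + s = 14 + 2.0940 = 16.0940
θ=283.2°: R = R0 + s = 14 + 14.4720 = 28.4720
θ=348°: R = R0 + s = 14 + 1.4028 = 15.4028

θ=167.5°: 16.0940
θ=283.2°: 28.4720
θ=348°: 15.4028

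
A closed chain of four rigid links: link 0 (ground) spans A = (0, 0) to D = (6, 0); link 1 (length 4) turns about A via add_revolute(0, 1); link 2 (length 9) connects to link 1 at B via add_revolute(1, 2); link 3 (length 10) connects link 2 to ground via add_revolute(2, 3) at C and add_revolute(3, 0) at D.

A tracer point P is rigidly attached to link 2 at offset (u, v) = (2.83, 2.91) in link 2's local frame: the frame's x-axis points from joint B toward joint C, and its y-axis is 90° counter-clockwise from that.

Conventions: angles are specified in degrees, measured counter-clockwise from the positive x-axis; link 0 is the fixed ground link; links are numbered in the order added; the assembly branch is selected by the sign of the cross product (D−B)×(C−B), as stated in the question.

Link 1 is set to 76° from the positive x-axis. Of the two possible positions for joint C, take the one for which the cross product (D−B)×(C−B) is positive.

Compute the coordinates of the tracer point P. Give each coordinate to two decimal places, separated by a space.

A=(0,0), D=(6.00,0)
B = A + 4.00·(cos76°, sin76°) = (0.9677, 3.8812)
|BD| = 6.3551
circle(B,9.00) ∩ circle(D,10.00): a=1.6827, h=8.8413
  candidates: C₊=(7.6997,9.8545) cross=56.188; C₋=(-3.0994,-4.1475) cross=-56.188
  branch + wants cross > 0 → take C=(7.6997,9.8545) (cross=56.188)
ex = (C−B)/|BC| = (0.7480,0.6637); ey = (-0.6637,0.7480)
P = B + 2.83·ex + 2.91·ey = (1.1531,7.9361)

1.15 7.94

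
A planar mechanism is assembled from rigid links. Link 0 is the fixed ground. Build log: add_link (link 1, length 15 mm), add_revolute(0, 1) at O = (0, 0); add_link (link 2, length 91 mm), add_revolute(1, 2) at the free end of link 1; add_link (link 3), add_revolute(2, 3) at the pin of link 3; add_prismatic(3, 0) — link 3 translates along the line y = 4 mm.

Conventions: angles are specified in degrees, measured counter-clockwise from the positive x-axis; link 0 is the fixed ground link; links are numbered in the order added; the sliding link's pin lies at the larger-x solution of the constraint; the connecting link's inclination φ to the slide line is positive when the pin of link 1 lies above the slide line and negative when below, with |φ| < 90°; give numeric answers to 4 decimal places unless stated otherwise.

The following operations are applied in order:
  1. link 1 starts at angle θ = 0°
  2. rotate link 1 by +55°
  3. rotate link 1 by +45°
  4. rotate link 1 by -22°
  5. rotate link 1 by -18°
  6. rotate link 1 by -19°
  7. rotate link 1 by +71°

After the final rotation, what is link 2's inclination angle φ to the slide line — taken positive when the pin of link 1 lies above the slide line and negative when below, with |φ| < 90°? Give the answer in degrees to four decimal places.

geometry: r = 15 mm, L = 91 mm, e = 4 mm; θ starts at 0°
rotate link 1 by +55°: θ ← 0° +55° = 55°
rotate link 1 by +45°: θ ← 55° +45° = 100°
rotate link 1 by -22°: θ ← 100° -22° = 78°
rotate link 1 by -18°: θ ← 78° -18° = 60°
rotate link 1 by -19°: θ ← 60° -19° = 41°
rotate link 1 by +71°: θ ← 41° +71° = 112°
h = r sin θ − e = 13.907758 − 4 = 9.907758
sin φ = h / L = 9.907758 / 91 = 0.10887646
φ = arcsin(0.10887646) = 6.250552°

6.2506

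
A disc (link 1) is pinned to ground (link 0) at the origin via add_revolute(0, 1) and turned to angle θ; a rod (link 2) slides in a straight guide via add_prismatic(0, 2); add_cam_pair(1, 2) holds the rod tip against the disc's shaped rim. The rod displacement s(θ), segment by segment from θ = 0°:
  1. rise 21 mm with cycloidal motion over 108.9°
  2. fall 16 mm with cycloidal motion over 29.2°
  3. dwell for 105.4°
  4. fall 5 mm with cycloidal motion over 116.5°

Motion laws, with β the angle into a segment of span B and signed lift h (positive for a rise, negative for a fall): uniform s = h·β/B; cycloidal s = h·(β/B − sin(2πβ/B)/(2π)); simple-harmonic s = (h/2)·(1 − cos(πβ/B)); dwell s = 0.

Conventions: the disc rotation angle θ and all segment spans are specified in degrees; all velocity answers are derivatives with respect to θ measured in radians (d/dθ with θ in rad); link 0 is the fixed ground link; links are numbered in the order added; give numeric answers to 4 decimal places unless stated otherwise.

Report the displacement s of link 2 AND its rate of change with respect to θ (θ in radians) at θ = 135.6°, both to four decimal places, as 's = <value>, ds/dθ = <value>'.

segment 1 (0° to 108.9°, cycloidal, h = 21) is passed completely: s = 0.0000 + (21) = 21.0000
θ = 135.6° falls in segment 2 (108.9° to 138.1°, cycloidal, h = -16): β = 135.6 − 108.9 = 26.7°, B = 29.2°; Δs = -16·(0.9144 − sin(2π·0.9144)/(2π)) = -15.9349; s = 21.0000 − 15.9349 = 5.0651
velocity in seg [108.9°–138.1°] (cycloidal), θ in radians: β = 26.7° = 0.4660 rad, B = 29.2° = 0.5096 rad; ds/dθ = (h/B)(1 − cos(2πβ/B)) = ((-16)/0.5096)(1 − cos(2π·0.9144)) = -4.434098 mm/rad

s = 5.0651, ds/dθ = -4.4341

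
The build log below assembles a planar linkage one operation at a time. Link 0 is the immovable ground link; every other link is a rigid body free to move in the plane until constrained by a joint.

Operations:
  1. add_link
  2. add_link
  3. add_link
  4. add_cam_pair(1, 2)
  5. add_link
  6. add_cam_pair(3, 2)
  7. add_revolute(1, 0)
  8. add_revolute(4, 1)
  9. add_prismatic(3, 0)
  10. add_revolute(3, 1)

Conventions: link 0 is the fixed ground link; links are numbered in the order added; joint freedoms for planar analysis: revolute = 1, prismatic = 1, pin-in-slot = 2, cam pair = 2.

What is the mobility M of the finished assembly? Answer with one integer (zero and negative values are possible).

ground; <1,0,0>
#1 <2,0,0>
#2 <3,0,0>
#3 <4,0,0>
C:1↔2 J2 <4,0,1>
#4 <5,0,1>
C:3↔2 J2 <5,0,2>
R:1↔0 J1 <5,1,2>
R:4↔1 J1 <5,2,2>
P:3↔0 J1 <5,3,2>
R:3↔1 J1 <5,4,2>
3×4 − 2×4 − 1×2 = 2

M = 2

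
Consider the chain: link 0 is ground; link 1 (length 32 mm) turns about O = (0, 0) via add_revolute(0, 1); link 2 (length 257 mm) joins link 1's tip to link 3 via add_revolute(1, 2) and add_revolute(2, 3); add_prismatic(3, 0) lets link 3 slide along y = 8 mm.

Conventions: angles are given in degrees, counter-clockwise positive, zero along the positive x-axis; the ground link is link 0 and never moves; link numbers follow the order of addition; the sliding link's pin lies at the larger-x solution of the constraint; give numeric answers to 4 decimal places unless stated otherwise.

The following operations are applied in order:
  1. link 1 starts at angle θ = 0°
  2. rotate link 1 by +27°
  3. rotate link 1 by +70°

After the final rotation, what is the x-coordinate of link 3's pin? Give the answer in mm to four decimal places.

geometry: r = 32 mm, L = 257 mm, e = 8 mm; θ starts at 0°
rotate link 1 by +27°: θ ← 0° +27° = 27°
rotate link 1 by +70°: θ ← 27° +70° = 97°
crank pin P = (r cos θ, r sin θ) = (-3.899819, 31.761477)
h = r sin θ − e = 31.761477 − 8 = 23.761477
x = r cos θ + √(L² − h²) = -3.899819 + 255.899184 = 251.999365

251.9994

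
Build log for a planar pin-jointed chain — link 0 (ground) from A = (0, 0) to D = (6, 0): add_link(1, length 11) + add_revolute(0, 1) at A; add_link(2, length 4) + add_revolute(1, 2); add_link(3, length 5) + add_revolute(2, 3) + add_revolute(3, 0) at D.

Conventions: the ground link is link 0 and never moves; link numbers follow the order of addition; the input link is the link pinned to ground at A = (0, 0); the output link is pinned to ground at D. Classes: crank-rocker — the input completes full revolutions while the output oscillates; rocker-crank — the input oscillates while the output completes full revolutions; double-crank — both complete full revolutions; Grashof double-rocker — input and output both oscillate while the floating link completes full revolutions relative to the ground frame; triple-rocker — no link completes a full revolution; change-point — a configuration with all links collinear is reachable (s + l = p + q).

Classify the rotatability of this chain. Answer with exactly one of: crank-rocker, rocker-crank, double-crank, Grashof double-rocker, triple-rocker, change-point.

lengths: ground=6, input=11, coupler=4, output=5
sorted: s=4 (shortest), l=11 (longest), p+q=11
s + l = 15 vs p + q = 11
s + l > p + q → non-Grashof → no link fully rotates → triple-rocker

triple-rocker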